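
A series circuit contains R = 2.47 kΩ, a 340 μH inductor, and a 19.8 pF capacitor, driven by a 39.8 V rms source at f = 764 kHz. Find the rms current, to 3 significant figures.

4.31 mA

ω = 2πf = 4.8e+06 rad/s
X_L = ωL = 1630 Ω
X_C = 1/(ωC) = 10500 Ω
Net reactance X = X_L − X_C = -8890 Ω
Z = 2470 − j8890 Ω
|Z| = √(2470² + 8890²) = 9230 Ω
I = V/|Z| = 39.8/9230 = 4.31 mA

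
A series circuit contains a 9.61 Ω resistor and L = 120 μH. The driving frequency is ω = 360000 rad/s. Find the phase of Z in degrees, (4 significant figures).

X_L = ωL = 43.20 Ω
Z = 9.610 + j43.20 Ω
|Z| = √(9.610² + 43.20²) = 44.26 Ω
∠Z = arctan(43.20/9.610) = 77.46°

77.46°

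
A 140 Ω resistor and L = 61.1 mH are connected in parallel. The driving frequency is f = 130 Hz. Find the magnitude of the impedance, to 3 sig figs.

ω = 2πf = 816.8 rad/s
X_L = ωL = 49.9 Ω
Parallel: admittances add. Y = 1/R + 1/(jωL)
Y = (0.00714 − j0.0200) S
|Y| = 0.0213 S → |Z| = 1/|Y| = 47.0 Ω, ∠Z = −∠Y = 70.4°

47.0 Ω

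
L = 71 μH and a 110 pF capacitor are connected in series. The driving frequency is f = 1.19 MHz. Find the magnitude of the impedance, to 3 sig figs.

ω = 2πf = 7.477e+06 rad/s
X_L = ωL = 531 Ω
X_C = 1/(ωC) = 1220 Ω
Net reactance X = X_L − X_C = -685 Ω
Z = − j685 Ω
|Z| = √(0² + 685²) = 685 Ω

685 Ω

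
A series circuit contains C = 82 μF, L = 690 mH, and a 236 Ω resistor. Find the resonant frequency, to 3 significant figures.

ω₀ = 1/√(LC) = 1/√(0.69 × 8.2e-05) = 132.9 rad/s
f₀ = ω₀/(2π) = 21.2 Hz

21.2 Hz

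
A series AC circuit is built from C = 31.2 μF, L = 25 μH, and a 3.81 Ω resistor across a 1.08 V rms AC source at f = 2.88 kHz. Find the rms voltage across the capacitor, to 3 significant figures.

0.474 V

ω = 2πf = 18100 rad/s
X_L = ωL = 0.452 Ω
X_C = 1/(ωC) = 1.77 Ω
Net reactance X = X_L − X_C = -1.32 Ω
Z = 3.81 − j1.32 Ω
|Z| = √(3.81² + 1.32²) = 4.03 Ω
I = V/|Z| = 268 mA
V_C = I·|Z_C| = 0.268 × 1.77 = 0.474 V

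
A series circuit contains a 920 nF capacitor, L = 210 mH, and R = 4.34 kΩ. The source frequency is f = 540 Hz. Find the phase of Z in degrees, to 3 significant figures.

5.16°

ω = 2πf = 3393 rad/s
X_L = ωL = 713 Ω
X_C = 1/(ωC) = 320 Ω
Net reactance X = X_L − X_C = 392 Ω
Z = 4340 + j392 Ω
|Z| = √(4340² + 392²) = 4360 Ω
∠Z = arctan(392/4340) = 5.16°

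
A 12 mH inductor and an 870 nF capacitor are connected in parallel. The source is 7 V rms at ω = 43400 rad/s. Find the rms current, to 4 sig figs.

X_L = ωL = 520.8 Ω
X_C = 1/(ωC) = 26.48 Ω
Parallel: admittances add. Y = 1/(jωL) + jωC
Y = (0 + j0.03584) S
|Y| = 0.03584 S → |Z| = 1/|Y| = 27.90 Ω, ∠Z = −∠Y = -90.00°
I = V/|Z| = 7/27.90 = 250.9 mA

250.9 mA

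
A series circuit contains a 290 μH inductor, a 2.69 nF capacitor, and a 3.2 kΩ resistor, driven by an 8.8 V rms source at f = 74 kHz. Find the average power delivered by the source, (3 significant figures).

ω = 2πf = 465000 rad/s
X_L = ωL = 135 Ω
X_C = 1/(ωC) = 800 Ω
Net reactance X = X_L − X_C = -665 Ω
Z = 3200 − j665 Ω
|Z| = √(3200² + 665²) = 3270 Ω
∠Z = arctan(-665/3200) = -11.7°
I = V/|Z| = 2.69 mA
P = VI cos φ = 8.8 × 0.00269 × cos(-11.7°) = 23.2 mW

23.2 mW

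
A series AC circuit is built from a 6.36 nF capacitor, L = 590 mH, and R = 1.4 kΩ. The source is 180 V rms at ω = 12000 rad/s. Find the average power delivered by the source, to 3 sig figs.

X_L = ωL = 7080 Ω
X_C = 1/(ωC) = 13100 Ω
Net reactance X = X_L − X_C = -6020 Ω
Z = 1400 − j6020 Ω
|Z| = √(1400² + 6020²) = 6180 Ω
∠Z = arctan(-6020/1400) = -76.9°
I = V/|Z| = 29.1 mA
P = VI cos φ = 180 × 0.0291 × cos(-76.9°) = 1.19 W

1.19 W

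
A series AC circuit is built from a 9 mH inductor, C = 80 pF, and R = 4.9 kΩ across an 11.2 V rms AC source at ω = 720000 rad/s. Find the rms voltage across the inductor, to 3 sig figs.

X_L = ωL = 6480 Ω
X_C = 1/(ωC) = 17400 Ω
Net reactance X = X_L − X_C = -10900 Ω
Z = 4900 − j10900 Ω
|Z| = √(4900² + 10900²) = 11900 Ω
I = V/|Z| = 939 μA
V_L = I·|Z_L| = 0.000939 × 6480 = 6.08 V

6.08 V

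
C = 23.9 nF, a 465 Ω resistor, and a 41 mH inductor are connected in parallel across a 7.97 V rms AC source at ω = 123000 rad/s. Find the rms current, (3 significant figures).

27.8 mA

X_L = ωL = 5040 Ω
X_C = 1/(ωC) = 340 Ω
Parallel: admittances add. Y = 1/R + 1/(jωL) + jωC
Y = (0.00215 + j0.00274) S
|Y| = 0.00348 S → |Z| = 1/|Y| = 287 Ω, ∠Z = −∠Y = -51.9°
I = V/|Z| = 7.97/287 = 27.8 mA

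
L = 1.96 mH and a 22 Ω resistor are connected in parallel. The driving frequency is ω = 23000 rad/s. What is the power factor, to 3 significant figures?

X_L = ωL = 45.1 Ω
Parallel: admittances add. Y = 1/R + 1/(jωL)
Y = (0.0455 − j0.0222) S
|Y| = 0.0506 S → |Z| = 1/|Y| = 19.8 Ω, ∠Z = −∠Y = 26.0°
cos φ = cos(26.0°) = 0.899

0.899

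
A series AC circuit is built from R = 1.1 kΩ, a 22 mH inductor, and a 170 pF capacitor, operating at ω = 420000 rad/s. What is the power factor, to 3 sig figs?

X_L = ωL = 9240 Ω
X_C = 1/(ωC) = 14000 Ω
Net reactance X = X_L − X_C = -4770 Ω
Z = 1100 − j4770 Ω
|Z| = √(1100² + 4770²) = 4890 Ω
∠Z = arctan(-4770/1100) = -77.0°
cos φ = cos(-77.0°) = 0.225

0.225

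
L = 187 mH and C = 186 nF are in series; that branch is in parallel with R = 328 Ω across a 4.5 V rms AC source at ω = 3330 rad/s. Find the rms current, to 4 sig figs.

14.45 mA

X_L = ωL = 622.7 Ω
X_C = 1/(ωC) = 1615 Ω
Branch 1: Z₁ = R = 328.0 Ω
Branch 2 (series LC): Z₂ = j(X_L − X_C) = −j991.8 Ω
Parallel: Z = Z₁Z₂/(Z₁+Z₂), |Z| = 311.4 Ω, ∠Z = -18.30°
I = V/|Z| = 4.5/311.4 = 14.45 mA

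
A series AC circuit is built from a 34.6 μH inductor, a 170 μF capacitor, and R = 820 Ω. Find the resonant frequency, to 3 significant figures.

ω₀ = 1/√(LC) = 1/√(3.46e-05 × 0.00017) = 13040 rad/s
f₀ = ω₀/(2π) = 2.08 kHz

2.08 kHz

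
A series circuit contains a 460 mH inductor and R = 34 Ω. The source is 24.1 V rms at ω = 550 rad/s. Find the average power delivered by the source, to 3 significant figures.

303 mW

X_L = ωL = 253 Ω
Z = 34.0 + j253 Ω
|Z| = √(34.0² + 253²) = 255 Ω
∠Z = arctan(253/34.0) = 82.3°
I = V/|Z| = 94.4 mA
P = VI cos φ = 24.1 × 0.0944 × cos(82.3°) = 303 mW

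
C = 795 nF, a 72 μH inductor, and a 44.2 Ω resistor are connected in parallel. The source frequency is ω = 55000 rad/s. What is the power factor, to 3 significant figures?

0.108

X_L = ωL = 3.96 Ω
X_C = 1/(ωC) = 22.9 Ω
Parallel: admittances add. Y = 1/R + 1/(jωL) + jωC
Y = (0.0226 − j0.209) S
|Y| = 0.210 S → |Z| = 1/|Y| = 4.76 Ω, ∠Z = −∠Y = 83.8°
cos φ = cos(83.8°) = 0.108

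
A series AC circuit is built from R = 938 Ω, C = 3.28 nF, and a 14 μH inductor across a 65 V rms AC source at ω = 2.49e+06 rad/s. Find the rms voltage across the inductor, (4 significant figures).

2.405 V

X_L = ωL = 34.86 Ω
X_C = 1/(ωC) = 122.4 Ω
Net reactance X = X_L − X_C = -87.58 Ω
Z = 938.0 − j87.58 Ω
|Z| = √(938.0² + 87.58²) = 942.1 Ω
I = V/|Z| = 69.00 mA
V_L = I·|Z_L| = 0.06900 × 34.86 = 2.405 V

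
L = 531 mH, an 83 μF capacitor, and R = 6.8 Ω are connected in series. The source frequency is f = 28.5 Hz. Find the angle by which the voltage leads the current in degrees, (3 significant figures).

76.3°

ω = 2πf = 179.1 rad/s
X_L = ωL = 95.1 Ω
X_C = 1/(ωC) = 67.3 Ω
Net reactance X = X_L − X_C = 27.8 Ω
Z = 6.80 + j27.8 Ω
|Z| = √(6.80² + 27.8²) = 28.6 Ω
∠Z = arctan(27.8/6.80) = 76.3°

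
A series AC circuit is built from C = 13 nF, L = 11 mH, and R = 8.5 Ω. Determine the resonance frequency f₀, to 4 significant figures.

13.31 kHz

ω₀ = 1/√(LC) = 1/√(0.011 × 1.3e-08) = 83620 rad/s
f₀ = ω₀/(2π) = 13.31 kHz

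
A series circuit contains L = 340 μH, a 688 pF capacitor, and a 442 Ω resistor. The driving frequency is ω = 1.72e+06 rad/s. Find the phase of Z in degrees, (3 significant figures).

X_L = ωL = 585 Ω
X_C = 1/(ωC) = 845 Ω
Net reactance X = X_L − X_C = -260 Ω
Z = 442 − j260 Ω
|Z| = √(442² + 260²) = 513 Ω
∠Z = arctan(-260/442) = -30.5°

-30.5°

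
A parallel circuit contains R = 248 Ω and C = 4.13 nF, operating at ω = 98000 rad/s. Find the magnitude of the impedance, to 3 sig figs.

X_C = 1/(ωC) = 2470 Ω
Parallel: admittances add. Y = 1/R + jωC
Y = (0.00403 + j0.000405) S
|Y| = 0.00405 S → |Z| = 1/|Y| = 247 Ω, ∠Z = −∠Y = -5.73°

247 Ω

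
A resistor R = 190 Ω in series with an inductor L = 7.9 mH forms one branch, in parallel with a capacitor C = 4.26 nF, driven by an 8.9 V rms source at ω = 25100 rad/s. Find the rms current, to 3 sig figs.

X_L = ωL = 198 Ω
X_C = 1/(ωC) = 9350 Ω
Branch 1 (R+jX_L): Z₁ = 190 + j198 Ω, |Z₁| = 275 Ω
Branch 2 (−jX_C): Z₂ = −j9350 Ω
Parallel: Z = Z₁Z₂/(Z₁+Z₂), |Z| = 281 Ω, ∠Z = 45.0°
I = V/|Z| = 8.9/281 = 31.7 mA

31.7 mA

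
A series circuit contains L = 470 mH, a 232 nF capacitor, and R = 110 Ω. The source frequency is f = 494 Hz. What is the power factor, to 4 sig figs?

ω = 2πf = 3104 rad/s
X_L = ωL = 1459 Ω
X_C = 1/(ωC) = 1389 Ω
Net reactance X = X_L − X_C = 70.14 Ω
Z = 110.0 + j70.14 Ω
|Z| = √(110.0² + 70.14²) = 130.5 Ω
∠Z = arctan(70.14/110.0) = 32.52°
cos φ = cos(32.52°) = 0.8432

0.8432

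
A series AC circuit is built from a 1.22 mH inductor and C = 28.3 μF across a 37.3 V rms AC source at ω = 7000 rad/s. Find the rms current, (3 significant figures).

10.7 A

X_L = ωL = 8.54 Ω
X_C = 1/(ωC) = 5.05 Ω
Net reactance X = X_L − X_C = 3.49 Ω
Z = j3.49 Ω
|Z| = √(0² + 3.49²) = 3.49 Ω
I = V/|Z| = 37.3/3.49 = 10.7 A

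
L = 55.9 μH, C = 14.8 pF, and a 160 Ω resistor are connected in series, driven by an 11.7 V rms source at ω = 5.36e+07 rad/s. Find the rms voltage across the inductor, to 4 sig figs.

X_L = ωL = 2996 Ω
X_C = 1/(ωC) = 1261 Ω
Net reactance X = X_L − X_C = 1736 Ω
Z = 160.0 + j1736 Ω
|Z| = √(160.0² + 1736²) = 1743 Ω
I = V/|Z| = 6.713 mA
V_L = I·|Z_L| = 0.006713 × 2996 = 20.11 V

20.11 V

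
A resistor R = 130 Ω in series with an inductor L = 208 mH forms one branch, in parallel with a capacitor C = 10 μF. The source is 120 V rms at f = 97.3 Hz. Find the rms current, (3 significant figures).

545 mA

ω = 2πf = 611.4 rad/s
X_L = ωL = 127 Ω
X_C = 1/(ωC) = 164 Ω
Branch 1 (R+jX_L): Z₁ = 130 + j127 Ω, |Z₁| = 182 Ω
Branch 2 (−jX_C): Z₂ = −j164 Ω
Parallel: Z = Z₁Z₂/(Z₁+Z₂), |Z| = 220 Ω, ∠Z = -30.0°
I = V/|Z| = 120/220 = 545 mA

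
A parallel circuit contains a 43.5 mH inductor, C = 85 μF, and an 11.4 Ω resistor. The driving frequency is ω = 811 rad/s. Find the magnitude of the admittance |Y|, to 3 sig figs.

96.7 mS

X_L = ωL = 35.3 Ω
X_C = 1/(ωC) = 14.5 Ω
Parallel: admittances add. Y = 1/R + 1/(jωL) + jωC
Y = (0.0877 + j0.0406) S
|Y| = 0.0967 S → |Z| = 1/|Y| = 10.3 Ω, ∠Z = −∠Y = -24.8°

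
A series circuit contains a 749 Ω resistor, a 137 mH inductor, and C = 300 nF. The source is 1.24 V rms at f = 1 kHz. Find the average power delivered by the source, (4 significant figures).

1.719 mW

ω = 2πf = 6283 rad/s
X_L = ωL = 860.8 Ω
X_C = 1/(ωC) = 530.5 Ω
Net reactance X = X_L − X_C = 330.3 Ω
Z = 749.0 + j330.3 Ω
|Z| = √(749.0² + 330.3²) = 818.6 Ω
∠Z = arctan(330.3/749.0) = 23.80°
I = V/|Z| = 1.515 mA
P = VI cos φ = 1.24 × 0.001515 × cos(23.80°) = 1.719 mW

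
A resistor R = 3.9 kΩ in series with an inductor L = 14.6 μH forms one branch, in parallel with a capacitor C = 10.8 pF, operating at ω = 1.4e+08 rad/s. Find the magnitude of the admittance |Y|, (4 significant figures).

X_L = ωL = 2044 Ω
X_C = 1/(ωC) = 661.4 Ω
Branch 1 (R+jX_L): Z₁ = 3900 + j2044 Ω, |Z₁| = 4403 Ω
Branch 2 (−jX_C): Z₂ = −j661.4 Ω
Parallel: Z = Z₁Z₂/(Z₁+Z₂), |Z| = 703.8 Ω, ∠Z = -81.86°
|Y| = 1/|Z| = 1.421 mS

1.421 mS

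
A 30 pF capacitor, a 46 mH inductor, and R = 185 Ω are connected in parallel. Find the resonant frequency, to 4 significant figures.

135.5 kHz

ω₀ = 1/√(LC) = 1/√(0.046 × 3e-11) = 851300 rad/s
f₀ = ω₀/(2π) = 135.5 kHz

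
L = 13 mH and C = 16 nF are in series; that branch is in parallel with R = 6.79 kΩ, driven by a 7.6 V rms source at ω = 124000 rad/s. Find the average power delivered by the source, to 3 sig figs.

8.51 mW

X_L = ωL = 1610 Ω
X_C = 1/(ωC) = 504 Ω
Branch 1: Z₁ = R = 6790 Ω
Branch 2 (series LC): Z₂ = j(X_L − X_C) = j1110 Ω
Parallel: Z = Z₁Z₂/(Z₁+Z₂), |Z| = 1090 Ω, ∠Z = 80.7°
I = V/|Z| = 6.95 mA
P = VI cos φ = 7.6 × 0.00695 × cos(80.7°) = 8.51 mW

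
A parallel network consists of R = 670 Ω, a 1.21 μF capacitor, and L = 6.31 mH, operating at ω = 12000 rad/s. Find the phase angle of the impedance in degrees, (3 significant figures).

X_L = ωL = 75.7 Ω
X_C = 1/(ωC) = 68.9 Ω
Parallel: admittances add. Y = 1/R + 1/(jωL) + jωC
Y = (0.00149 + j0.00131) S
|Y| = 0.00199 S → |Z| = 1/|Y| = 503 Ω, ∠Z = −∠Y = -41.3°

-41.3°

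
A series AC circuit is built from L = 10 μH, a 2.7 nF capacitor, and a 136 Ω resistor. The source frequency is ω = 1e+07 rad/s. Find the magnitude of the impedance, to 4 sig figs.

X_L = ωL = 100.0 Ω
X_C = 1/(ωC) = 37.04 Ω
Net reactance X = X_L − X_C = 62.96 Ω
Z = 136.0 + j62.96 Ω
|Z| = √(136.0² + 62.96²) = 149.9 Ω

149.9 Ω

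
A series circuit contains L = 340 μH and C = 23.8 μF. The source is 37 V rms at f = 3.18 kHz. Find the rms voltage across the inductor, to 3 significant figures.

53.6 V

ω = 2πf = 19980 rad/s
X_L = ωL = 6.79 Ω
X_C = 1/(ωC) = 2.10 Ω
Net reactance X = X_L − X_C = 4.69 Ω
Z = j4.69 Ω
|Z| = √(0² + 4.69²) = 4.69 Ω
I = V/|Z| = 7.89 A
V_L = I·|Z_L| = 7.89 × 6.79 = 53.6 V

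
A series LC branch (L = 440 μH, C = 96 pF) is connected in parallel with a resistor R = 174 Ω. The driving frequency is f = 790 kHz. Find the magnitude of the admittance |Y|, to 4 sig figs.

13.03 mS

ω = 2πf = 4.964e+06 rad/s
X_L = ωL = 2184 Ω
X_C = 1/(ωC) = 2099 Ω
Branch 1: Z₁ = R = 174.0 Ω
Branch 2 (series LC): Z₂ = j(X_L − X_C) = j85.47 Ω
Parallel: Z = Z₁Z₂/(Z₁+Z₂), |Z| = 76.72 Ω, ∠Z = 63.84°
|Y| = 1/|Z| = 13.03 mS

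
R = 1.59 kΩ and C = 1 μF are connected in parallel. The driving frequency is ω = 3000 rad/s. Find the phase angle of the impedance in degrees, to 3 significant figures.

X_C = 1/(ωC) = 333 Ω
Parallel: admittances add. Y = 1/R + jωC
Y = (0.000629 + j0.00300) S
|Y| = 0.00307 S → |Z| = 1/|Y| = 326 Ω, ∠Z = −∠Y = -78.2°

-78.2°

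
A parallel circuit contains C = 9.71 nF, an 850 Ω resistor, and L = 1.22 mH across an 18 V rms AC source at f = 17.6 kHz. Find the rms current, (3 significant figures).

ω = 2πf = 110600 rad/s
X_L = ωL = 135 Ω
X_C = 1/(ωC) = 931 Ω
Parallel: admittances add. Y = 1/R + 1/(jωL) + jωC
Y = (0.00118 − j0.00634) S
|Y| = 0.00645 S → |Z| = 1/|Y| = 155 Ω, ∠Z = −∠Y = 79.5°
I = V/|Z| = 18/155 = 116 mA

116 mA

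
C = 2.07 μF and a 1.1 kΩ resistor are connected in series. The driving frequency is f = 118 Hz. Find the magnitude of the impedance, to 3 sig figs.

1280 Ω

ω = 2πf = 741.4 rad/s
X_C = 1/(ωC) = 652 Ω
Z = 1100 − j652 Ω
|Z| = √(1100² + 652²) = 1280 Ω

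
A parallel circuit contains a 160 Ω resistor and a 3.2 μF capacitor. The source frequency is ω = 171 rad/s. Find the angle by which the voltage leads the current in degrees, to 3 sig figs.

-5.00°

X_C = 1/(ωC) = 1830 Ω
Parallel: admittances add. Y = 1/R + jωC
Y = (0.00625 + j0.000547) S
|Y| = 0.00627 S → |Z| = 1/|Y| = 159 Ω, ∠Z = −∠Y = -5.00°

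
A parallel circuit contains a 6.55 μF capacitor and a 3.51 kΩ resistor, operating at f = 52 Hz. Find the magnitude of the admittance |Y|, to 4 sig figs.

ω = 2πf = 326.7 rad/s
X_C = 1/(ωC) = 467.3 Ω
Parallel: admittances add. Y = 1/R + jωC
Y = (0.0002849 + j0.002140) S
|Y| = 0.002159 S → |Z| = 1/|Y| = 463.2 Ω, ∠Z = −∠Y = -82.42°

2.159 mS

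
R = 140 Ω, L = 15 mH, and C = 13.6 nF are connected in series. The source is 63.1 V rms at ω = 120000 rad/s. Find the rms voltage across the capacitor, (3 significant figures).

32.3 V

X_L = ωL = 1800 Ω
X_C = 1/(ωC) = 613 Ω
Net reactance X = X_L − X_C = 1190 Ω
Z = 140 + j1190 Ω
|Z| = √(140² + 1190²) = 1200 Ω
I = V/|Z| = 52.8 mA
V_C = I·|Z_C| = 0.0528 × 613 = 32.3 V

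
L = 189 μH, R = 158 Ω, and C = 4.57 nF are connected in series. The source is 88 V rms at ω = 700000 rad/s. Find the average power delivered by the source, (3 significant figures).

21.3 W

X_L = ωL = 132 Ω
X_C = 1/(ωC) = 313 Ω
Net reactance X = X_L − X_C = -180 Ω
Z = 158 − j180 Ω
|Z| = √(158² + 180²) = 240 Ω
∠Z = arctan(-180/158) = -48.8°
I = V/|Z| = 367 mA
P = VI cos φ = 88 × 0.367 × cos(-48.8°) = 21.3 W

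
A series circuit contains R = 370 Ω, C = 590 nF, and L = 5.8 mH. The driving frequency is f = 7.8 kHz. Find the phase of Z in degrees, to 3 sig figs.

ω = 2πf = 49010 rad/s
X_L = ωL = 284 Ω
X_C = 1/(ωC) = 34.6 Ω
Net reactance X = X_L − X_C = 250 Ω
Z = 370 + j250 Ω
|Z| = √(370² + 250²) = 446 Ω
∠Z = arctan(250/370) = 34.0°

34.0°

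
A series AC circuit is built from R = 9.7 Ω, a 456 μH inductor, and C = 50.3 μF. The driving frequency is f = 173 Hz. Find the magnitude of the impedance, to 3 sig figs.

20.3 Ω

ω = 2πf = 1087 rad/s
X_L = ωL = 0.496 Ω
X_C = 1/(ωC) = 18.3 Ω
Net reactance X = X_L − X_C = -17.8 Ω
Z = 9.70 − j17.8 Ω
|Z| = √(9.70² + 17.8²) = 20.3 Ω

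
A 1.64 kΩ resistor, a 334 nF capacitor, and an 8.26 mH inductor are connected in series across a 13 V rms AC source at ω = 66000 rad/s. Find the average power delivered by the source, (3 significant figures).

X_L = ωL = 545 Ω
X_C = 1/(ωC) = 45.4 Ω
Net reactance X = X_L − X_C = 500 Ω
Z = 1640 + j500 Ω
|Z| = √(1640² + 500²) = 1710 Ω
∠Z = arctan(500/1640) = 16.9°
I = V/|Z| = 7.58 mA
P = VI cos φ = 13 × 0.00758 × cos(16.9°) = 94.3 mW

94.3 mW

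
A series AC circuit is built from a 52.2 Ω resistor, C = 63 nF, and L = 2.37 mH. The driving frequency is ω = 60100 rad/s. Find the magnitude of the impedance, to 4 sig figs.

132.4 Ω

X_L = ωL = 142.4 Ω
X_C = 1/(ωC) = 264.1 Ω
Net reactance X = X_L − X_C = -121.7 Ω
Z = 52.20 − j121.7 Ω
|Z| = √(52.20² + 121.7²) = 132.4 Ω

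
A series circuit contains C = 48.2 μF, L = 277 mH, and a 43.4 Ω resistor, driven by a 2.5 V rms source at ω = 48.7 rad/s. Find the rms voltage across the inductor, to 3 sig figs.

X_L = ωL = 13.5 Ω
X_C = 1/(ωC) = 426 Ω
Net reactance X = X_L − X_C = -413 Ω
Z = 43.4 − j413 Ω
|Z| = √(43.4² + 413²) = 415 Ω
I = V/|Z| = 6.03 mA
V_L = I·|Z_L| = 0.00603 × 13.5 = 0.0813 V

0.0813 V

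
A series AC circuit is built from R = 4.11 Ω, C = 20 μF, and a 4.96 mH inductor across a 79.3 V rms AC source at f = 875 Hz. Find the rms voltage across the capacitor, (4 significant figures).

ω = 2πf = 5498 rad/s
X_L = ωL = 27.27 Ω
X_C = 1/(ωC) = 9.095 Ω
Net reactance X = X_L − X_C = 18.17 Ω
Z = 4.110 + j18.17 Ω
|Z| = √(4.110² + 18.17²) = 18.63 Ω
I = V/|Z| = 4.256 A
V_C = I·|Z_C| = 4.256 × 9.095 = 38.70 V

38.70 V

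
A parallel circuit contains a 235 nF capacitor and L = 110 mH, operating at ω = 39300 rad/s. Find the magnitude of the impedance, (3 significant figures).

X_L = ωL = 4320 Ω
X_C = 1/(ωC) = 108 Ω
Parallel: admittances add. Y = 1/(jωL) + jωC
Y = (0 + j0.00900) S
|Y| = 0.00900 S → |Z| = 1/|Y| = 111 Ω, ∠Z = −∠Y = -90.0°

111 Ω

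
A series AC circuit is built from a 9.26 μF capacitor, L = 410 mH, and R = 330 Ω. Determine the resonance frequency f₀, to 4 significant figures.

ω₀ = 1/√(LC) = 1/√(0.41 × 9.26e-06) = 513.2 rad/s
f₀ = ω₀/(2π) = 81.68 Hz

81.68 Hz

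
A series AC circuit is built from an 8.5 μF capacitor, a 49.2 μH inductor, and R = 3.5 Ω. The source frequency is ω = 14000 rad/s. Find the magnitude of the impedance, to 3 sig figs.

X_L = ωL = 0.689 Ω
X_C = 1/(ωC) = 8.40 Ω
Net reactance X = X_L − X_C = -7.71 Ω
Z = 3.50 − j7.71 Ω
|Z| = √(3.50² + 7.71²) = 8.47 Ω

8.47 Ω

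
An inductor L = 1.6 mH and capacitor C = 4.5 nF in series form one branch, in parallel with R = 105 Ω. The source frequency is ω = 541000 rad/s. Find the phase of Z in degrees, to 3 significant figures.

13.0°

X_L = ωL = 866 Ω
X_C = 1/(ωC) = 411 Ω
Branch 1: Z₁ = R = 105 Ω
Branch 2 (series LC): Z₂ = j(X_L − X_C) = j455 Ω
Parallel: Z = Z₁Z₂/(Z₁+Z₂), |Z| = 102 Ω, ∠Z = 13.0°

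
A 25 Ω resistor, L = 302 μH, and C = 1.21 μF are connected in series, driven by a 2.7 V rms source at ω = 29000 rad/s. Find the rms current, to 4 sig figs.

X_L = ωL = 8.758 Ω
X_C = 1/(ωC) = 28.50 Ω
Net reactance X = X_L − X_C = -19.74 Ω
Z = 25.00 − j19.74 Ω
|Z| = √(25.00² + 19.74²) = 31.85 Ω
I = V/|Z| = 2.7/31.85 = 84.76 mA

84.76 mA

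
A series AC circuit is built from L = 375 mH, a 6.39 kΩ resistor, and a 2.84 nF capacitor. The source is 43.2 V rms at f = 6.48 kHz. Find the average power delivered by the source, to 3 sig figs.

ω = 2πf = 40720 rad/s
X_L = ωL = 15300 Ω
X_C = 1/(ωC) = 8650 Ω
Net reactance X = X_L − X_C = 6620 Ω
Z = 6390 + j6620 Ω
|Z| = √(6390² + 6620²) = 9200 Ω
∠Z = arctan(6620/6390) = 46.0°
I = V/|Z| = 4.70 mA
P = VI cos φ = 43.2 × 0.00470 × cos(46.0°) = 141 mW

141 mW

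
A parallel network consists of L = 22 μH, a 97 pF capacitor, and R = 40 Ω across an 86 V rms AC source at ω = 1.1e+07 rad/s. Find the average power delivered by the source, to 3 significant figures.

X_L = ωL = 242 Ω
X_C = 1/(ωC) = 937 Ω
Parallel: admittances add. Y = 1/R + 1/(jωL) + jωC
Y = (0.0250 − j0.00307) S
|Y| = 0.0252 S → |Z| = 1/|Y| = 39.7 Ω, ∠Z = −∠Y = 6.99°
I = V/|Z| = 2.17 A
P = VI cos φ = 86 × 2.17 × cos(6.99°) = 185 W

185 W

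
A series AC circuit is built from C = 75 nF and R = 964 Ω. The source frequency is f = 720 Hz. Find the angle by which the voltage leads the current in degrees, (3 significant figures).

-71.9°

ω = 2πf = 4524 rad/s
X_C = 1/(ωC) = 2950 Ω
Z = 964 − j2950 Ω
|Z| = √(964² + 2950²) = 3100 Ω
∠Z = arctan(-2950/964) = -71.9°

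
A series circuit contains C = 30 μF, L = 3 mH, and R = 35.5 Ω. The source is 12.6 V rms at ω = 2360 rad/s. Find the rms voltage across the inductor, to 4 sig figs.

X_L = ωL = 7.080 Ω
X_C = 1/(ωC) = 14.12 Ω
Net reactance X = X_L − X_C = -7.044 Ω
Z = 35.50 − j7.044 Ω
|Z| = √(35.50² + 7.044²) = 36.19 Ω
I = V/|Z| = 348.1 mA
V_L = I·|Z_L| = 0.3481 × 7.080 = 2.465 V

2.465 V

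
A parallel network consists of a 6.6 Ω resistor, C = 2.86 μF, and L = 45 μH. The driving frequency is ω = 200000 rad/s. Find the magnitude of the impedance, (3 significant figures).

2.06 Ω

X_L = ωL = 9.00 Ω
X_C = 1/(ωC) = 1.75 Ω
Parallel: admittances add. Y = 1/R + 1/(jωL) + jωC
Y = (0.152 + j0.461) S
|Y| = 0.485 S → |Z| = 1/|Y| = 2.06 Ω, ∠Z = −∠Y = -71.8°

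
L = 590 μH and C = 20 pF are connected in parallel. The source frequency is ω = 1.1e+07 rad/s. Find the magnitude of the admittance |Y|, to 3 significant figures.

X_L = ωL = 6490 Ω
X_C = 1/(ωC) = 4550 Ω
Parallel: admittances add. Y = 1/(jωL) + jωC
Y = (0 + j6.59e-05) S
|Y| = 6.59e-05 S → |Z| = 1/|Y| = 15200 Ω, ∠Z = −∠Y = -90.0°

65.9 μS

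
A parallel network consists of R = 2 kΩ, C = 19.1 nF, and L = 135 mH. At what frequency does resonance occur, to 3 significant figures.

3.13 kHz

ω₀ = 1/√(LC) = 1/√(0.135 × 1.91e-08) = 19690 rad/s
f₀ = ω₀/(2π) = 3.13 kHz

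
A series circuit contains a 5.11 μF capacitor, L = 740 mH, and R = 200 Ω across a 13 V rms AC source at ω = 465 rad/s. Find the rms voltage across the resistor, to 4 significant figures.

X_L = ωL = 344.1 Ω
X_C = 1/(ωC) = 420.8 Ω
Net reactance X = X_L − X_C = -76.75 Ω
Z = 200.0 − j76.75 Ω
|Z| = √(200.0² + 76.75²) = 214.2 Ω
I = V/|Z| = 60.69 mA
V_R = I·|Z_R| = 0.06069 × 200.0 = 12.14 V

12.14 V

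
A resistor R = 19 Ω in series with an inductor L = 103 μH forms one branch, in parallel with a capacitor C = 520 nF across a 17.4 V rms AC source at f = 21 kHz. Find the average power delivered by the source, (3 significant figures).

ω = 2πf = 131900 rad/s
X_L = ωL = 13.6 Ω
X_C = 1/(ωC) = 14.6 Ω
Branch 1 (R+jX_L): Z₁ = 19.0 + j13.6 Ω, |Z₁| = 23.4 Ω
Branch 2 (−jX_C): Z₂ = −j14.6 Ω
Parallel: Z = Z₁Z₂/(Z₁+Z₂), |Z| = 17.9 Ω, ∠Z = -51.5°
I = V/|Z| = 972 mA
P = VI cos φ = 17.4 × 0.972 × cos(-51.5°) = 10.5 W

10.5 W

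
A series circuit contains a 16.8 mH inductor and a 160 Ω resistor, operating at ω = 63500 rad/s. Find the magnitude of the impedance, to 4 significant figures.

1079 Ω

X_L = ωL = 1067 Ω
Z = 160.0 + j1067 Ω
|Z| = √(160.0² + 1067²) = 1079 Ω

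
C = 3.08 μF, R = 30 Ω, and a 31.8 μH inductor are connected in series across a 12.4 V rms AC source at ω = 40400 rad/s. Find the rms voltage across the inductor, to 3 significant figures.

X_L = ωL = 1.28 Ω
X_C = 1/(ωC) = 8.04 Ω
Net reactance X = X_L − X_C = -6.75 Ω
Z = 30.0 − j6.75 Ω
|Z| = √(30.0² + 6.75²) = 30.8 Ω
I = V/|Z| = 403 mA
V_L = I·|Z_L| = 0.403 × 1.28 = 0.518 V

0.518 V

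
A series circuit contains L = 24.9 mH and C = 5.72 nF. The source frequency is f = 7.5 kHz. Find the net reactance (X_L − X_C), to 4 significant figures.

ω = 2πf = 47120 rad/s
X_L = ωL = 1173 Ω
X_C = 1/(ωC) = 3710 Ω
X = 1173 − 3710 = -2537 Ω

-2537 Ω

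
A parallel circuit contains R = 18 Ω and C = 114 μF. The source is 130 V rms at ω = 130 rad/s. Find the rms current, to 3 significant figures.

7.47 A

X_C = 1/(ωC) = 67.5 Ω
Parallel: admittances add. Y = 1/R + jωC
Y = (0.0556 + j0.0148) S
|Y| = 0.0575 S → |Z| = 1/|Y| = 17.4 Ω, ∠Z = −∠Y = -14.9°
I = V/|Z| = 130/17.4 = 7.47 A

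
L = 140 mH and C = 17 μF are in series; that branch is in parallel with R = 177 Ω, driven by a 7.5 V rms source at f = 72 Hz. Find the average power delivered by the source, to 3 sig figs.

318 mW

ω = 2πf = 452.4 rad/s
X_L = ωL = 63.3 Ω
X_C = 1/(ωC) = 130 Ω
Branch 1: Z₁ = R = 177 Ω
Branch 2 (series LC): Z₂ = j(X_L − X_C) = −j66.7 Ω
Parallel: Z = Z₁Z₂/(Z₁+Z₂), |Z| = 62.4 Ω, ∠Z = -69.4°
I = V/|Z| = 120 mA
P = VI cos φ = 7.5 × 0.120 × cos(-69.4°) = 318 mW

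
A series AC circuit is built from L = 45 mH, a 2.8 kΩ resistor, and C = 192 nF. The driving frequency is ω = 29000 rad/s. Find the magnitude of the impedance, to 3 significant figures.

X_L = ωL = 1300 Ω
X_C = 1/(ωC) = 180 Ω
Net reactance X = X_L − X_C = 1130 Ω
Z = 2800 + j1130 Ω
|Z| = √(2800² + 1130²) = 3020 Ω

3020 Ω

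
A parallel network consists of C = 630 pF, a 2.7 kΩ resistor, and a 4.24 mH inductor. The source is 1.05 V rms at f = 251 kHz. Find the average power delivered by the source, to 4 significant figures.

408.3 μW

ω = 2πf = 1.577e+06 rad/s
X_L = ωL = 6687 Ω
X_C = 1/(ωC) = 1006 Ω
Parallel: admittances add. Y = 1/R + 1/(jωL) + jωC
Y = (0.0003704 + j0.0008440) S
|Y| = 0.0009217 S → |Z| = 1/|Y| = 1085 Ω, ∠Z = −∠Y = -66.31°
I = V/|Z| = 967.8 μA
P = VI cos φ = 1.05 × 0.0009678 × cos(-66.31°) = 408.3 μW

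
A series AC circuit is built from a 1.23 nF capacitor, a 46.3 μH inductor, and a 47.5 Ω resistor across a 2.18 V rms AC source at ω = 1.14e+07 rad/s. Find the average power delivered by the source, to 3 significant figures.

X_L = ωL = 528 Ω
X_C = 1/(ωC) = 71.3 Ω
Net reactance X = X_L − X_C = 457 Ω
Z = 47.5 + j457 Ω
|Z| = √(47.5² + 457²) = 459 Ω
∠Z = arctan(457/47.5) = 84.1°
I = V/|Z| = 4.75 mA
P = VI cos φ = 2.18 × 0.00475 × cos(84.1°) = 1.07 mW

1.07 mW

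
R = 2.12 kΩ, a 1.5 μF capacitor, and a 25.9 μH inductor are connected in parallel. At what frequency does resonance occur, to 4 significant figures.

ω₀ = 1/√(LC) = 1/√(2.59e-05 × 1.5e-06) = 160400 rad/s
f₀ = ω₀/(2π) = 25.53 kHz

25.53 kHz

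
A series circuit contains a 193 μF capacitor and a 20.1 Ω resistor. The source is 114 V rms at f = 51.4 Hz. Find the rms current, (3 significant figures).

4.43 A

ω = 2πf = 323.0 rad/s
X_C = 1/(ωC) = 16.0 Ω
Z = 20.1 − j16.0 Ω
|Z| = √(20.1² + 16.0²) = 25.7 Ω
I = V/|Z| = 114/25.7 = 4.43 A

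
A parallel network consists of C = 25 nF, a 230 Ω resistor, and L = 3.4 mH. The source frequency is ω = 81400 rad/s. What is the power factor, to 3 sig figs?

0.940

X_L = ωL = 277 Ω
X_C = 1/(ωC) = 491 Ω
Parallel: admittances add. Y = 1/R + 1/(jωL) + jωC
Y = (0.00435 − j0.00158) S
|Y| = 0.00463 S → |Z| = 1/|Y| = 216 Ω, ∠Z = −∠Y = 20.0°
cos φ = cos(20.0°) = 0.940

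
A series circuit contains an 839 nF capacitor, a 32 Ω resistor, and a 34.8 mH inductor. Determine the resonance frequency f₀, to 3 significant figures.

931 Hz

ω₀ = 1/√(LC) = 1/√(0.0348 × 8.39e-07) = 5852 rad/s
f₀ = ω₀/(2π) = 931 Hz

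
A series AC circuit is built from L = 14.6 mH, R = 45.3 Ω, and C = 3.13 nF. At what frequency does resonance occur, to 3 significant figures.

23.5 kHz

ω₀ = 1/√(LC) = 1/√(0.0146 × 3.13e-09) = 147900 rad/s
f₀ = ω₀/(2π) = 23.5 kHz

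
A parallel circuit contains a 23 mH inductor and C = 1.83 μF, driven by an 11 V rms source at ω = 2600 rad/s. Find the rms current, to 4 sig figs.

X_L = ωL = 59.80 Ω
X_C = 1/(ωC) = 210.2 Ω
Parallel: admittances add. Y = 1/(jωL) + jωC
Y = (0 − j0.01196) S
|Y| = 0.01196 S → |Z| = 1/|Y| = 83.58 Ω, ∠Z = −∠Y = 90.00°
I = V/|Z| = 11/83.58 = 131.6 mA

131.6 mA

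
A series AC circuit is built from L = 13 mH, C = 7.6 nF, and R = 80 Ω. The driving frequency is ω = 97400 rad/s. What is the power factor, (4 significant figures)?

X_L = ωL = 1266 Ω
X_C = 1/(ωC) = 1351 Ω
Net reactance X = X_L − X_C = -84.71 Ω
Z = 80.00 − j84.71 Ω
|Z| = √(80.00² + 84.71²) = 116.5 Ω
∠Z = arctan(-84.71/80.00) = -46.64°
cos φ = cos(-46.64°) = 0.6866

0.6866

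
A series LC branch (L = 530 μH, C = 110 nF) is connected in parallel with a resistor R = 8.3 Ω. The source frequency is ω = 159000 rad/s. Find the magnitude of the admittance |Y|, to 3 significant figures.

X_L = ωL = 84.3 Ω
X_C = 1/(ωC) = 57.2 Ω
Branch 1: Z₁ = R = 8.30 Ω
Branch 2 (series LC): Z₂ = j(X_L − X_C) = j27.1 Ω
Parallel: Z = Z₁Z₂/(Z₁+Z₂), |Z| = 7.94 Ω, ∠Z = 17.0°
|Y| = 1/|Z| = 126 mS

126 mS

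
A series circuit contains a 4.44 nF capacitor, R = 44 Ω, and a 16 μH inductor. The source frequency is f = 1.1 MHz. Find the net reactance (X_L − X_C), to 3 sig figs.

ω = 2πf = 6.912e+06 rad/s
X_L = ωL = 111 Ω
X_C = 1/(ωC) = 32.6 Ω
X = 111 − 32.6 = 78.0 Ω

78.0 Ω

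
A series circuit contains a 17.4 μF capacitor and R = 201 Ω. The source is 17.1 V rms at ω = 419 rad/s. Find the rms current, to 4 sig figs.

70.27 mA

X_C = 1/(ωC) = 137.2 Ω
Z = 201.0 − j137.2 Ω
|Z| = √(201.0² + 137.2²) = 243.3 Ω
I = V/|Z| = 17.1/243.3 = 70.27 mA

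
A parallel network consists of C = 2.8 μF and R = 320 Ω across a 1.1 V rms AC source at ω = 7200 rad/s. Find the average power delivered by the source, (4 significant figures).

3.781 mW

X_C = 1/(ωC) = 49.60 Ω
Parallel: admittances add. Y = 1/R + jωC
Y = (0.003125 + j0.02016) S
|Y| = 0.02040 S → |Z| = 1/|Y| = 49.02 Ω, ∠Z = −∠Y = -81.19°
I = V/|Z| = 22.44 mA
P = VI cos φ = 1.1 × 0.02244 × cos(-81.19°) = 3.781 mW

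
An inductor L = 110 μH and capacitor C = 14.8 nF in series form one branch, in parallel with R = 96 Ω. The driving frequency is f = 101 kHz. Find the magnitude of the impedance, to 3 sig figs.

34.3 Ω

ω = 2πf = 634600 rad/s
X_L = ωL = 69.8 Ω
X_C = 1/(ωC) = 106 Ω
Branch 1: Z₁ = R = 96.0 Ω
Branch 2 (series LC): Z₂ = j(X_L − X_C) = −j36.7 Ω
Parallel: Z = Z₁Z₂/(Z₁+Z₂), |Z| = 34.3 Ω, ∠Z = -69.1°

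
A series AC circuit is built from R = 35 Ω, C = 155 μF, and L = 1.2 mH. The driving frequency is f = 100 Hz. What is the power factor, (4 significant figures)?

ω = 2πf = 628.3 rad/s
X_L = ωL = 0.7540 Ω
X_C = 1/(ωC) = 10.27 Ω
Net reactance X = X_L − X_C = -9.514 Ω
Z = 35.00 − j9.514 Ω
|Z| = √(35.00² + 9.514²) = 36.27 Ω
∠Z = arctan(-9.514/35.00) = -15.21°
cos φ = cos(-15.21°) = 0.9650

0.9650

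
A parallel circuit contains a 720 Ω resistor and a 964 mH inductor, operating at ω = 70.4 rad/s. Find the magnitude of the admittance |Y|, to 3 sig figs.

X_L = ωL = 67.9 Ω
Parallel: admittances add. Y = 1/R + 1/(jωL)
Y = (0.00139 − j0.0147) S
|Y| = 0.0148 S → |Z| = 1/|Y| = 67.6 Ω, ∠Z = −∠Y = 84.6°

14.8 mS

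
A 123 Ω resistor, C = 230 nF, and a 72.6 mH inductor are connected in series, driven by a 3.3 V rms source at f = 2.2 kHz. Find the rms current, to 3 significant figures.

4.71 mA

ω = 2πf = 13820 rad/s
X_L = ωL = 1000 Ω
X_C = 1/(ωC) = 315 Ω
Net reactance X = X_L − X_C = 689 Ω
Z = 123 + j689 Ω
|Z| = √(123² + 689²) = 700 Ω
I = V/|Z| = 3.3/700 = 4.71 mA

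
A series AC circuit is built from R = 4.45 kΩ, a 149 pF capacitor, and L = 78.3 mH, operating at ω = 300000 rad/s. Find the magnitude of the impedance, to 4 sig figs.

X_L = ωL = 23490 Ω
X_C = 1/(ωC) = 22370 Ω
Net reactance X = X_L − X_C = 1119 Ω
Z = 4450 + j1119 Ω
|Z| = √(4450² + 1119²) = 4588 Ω

4588 Ω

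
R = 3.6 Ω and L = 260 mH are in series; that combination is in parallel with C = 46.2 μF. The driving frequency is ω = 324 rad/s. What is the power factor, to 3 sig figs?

X_L = ωL = 84.2 Ω
X_C = 1/(ωC) = 66.8 Ω
Branch 1 (R+jX_L): Z₁ = 3.60 + j84.2 Ω, |Z₁| = 84.3 Ω
Branch 2 (−jX_C): Z₂ = −j66.8 Ω
Parallel: Z = Z₁Z₂/(Z₁+Z₂), |Z| = 316 Ω, ∠Z = -80.8°
cos φ = cos(-80.8°) = 0.160

0.160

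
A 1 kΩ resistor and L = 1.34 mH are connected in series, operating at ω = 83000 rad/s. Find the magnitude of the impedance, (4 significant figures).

X_L = ωL = 111.2 Ω
Z = 1000 + j111.2 Ω
|Z| = √(1000² + 111.2²) = 1006 Ω

1006 Ω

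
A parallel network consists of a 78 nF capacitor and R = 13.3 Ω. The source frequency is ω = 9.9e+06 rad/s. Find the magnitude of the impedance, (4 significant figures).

1.289 Ω

X_C = 1/(ωC) = 1.295 Ω
Parallel: admittances add. Y = 1/R + jωC
Y = (0.07519 + j0.7722) S
|Y| = 0.7759 S → |Z| = 1/|Y| = 1.289 Ω, ∠Z = −∠Y = -84.44°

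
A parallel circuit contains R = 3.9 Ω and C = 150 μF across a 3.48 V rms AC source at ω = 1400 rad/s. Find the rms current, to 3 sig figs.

X_C = 1/(ωC) = 4.76 Ω
Parallel: admittances add. Y = 1/R + jωC
Y = (0.256 + j0.210) S
|Y| = 0.331 S → |Z| = 1/|Y| = 3.02 Ω, ∠Z = −∠Y = -39.3°
I = V/|Z| = 3.48/3.02 = 1.15 A

1.15 A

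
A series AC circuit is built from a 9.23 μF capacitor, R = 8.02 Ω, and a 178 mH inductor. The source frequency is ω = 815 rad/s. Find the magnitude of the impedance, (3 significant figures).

X_L = ωL = 145 Ω
X_C = 1/(ωC) = 133 Ω
Net reactance X = X_L − X_C = 12.1 Ω
Z = 8.02 + j12.1 Ω
|Z| = √(8.02² + 12.1²) = 14.5 Ω

14.5 Ω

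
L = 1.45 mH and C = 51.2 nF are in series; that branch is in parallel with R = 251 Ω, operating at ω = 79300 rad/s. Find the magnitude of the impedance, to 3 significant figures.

116 Ω

X_L = ωL = 115 Ω
X_C = 1/(ωC) = 246 Ω
Branch 1: Z₁ = R = 251 Ω
Branch 2 (series LC): Z₂ = j(X_L − X_C) = −j131 Ω
Parallel: Z = Z₁Z₂/(Z₁+Z₂), |Z| = 116 Ω, ∠Z = -62.4°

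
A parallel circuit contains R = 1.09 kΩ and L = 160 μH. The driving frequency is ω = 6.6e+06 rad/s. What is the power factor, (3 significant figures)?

0.696

X_L = ωL = 1060 Ω
Parallel: admittances add. Y = 1/R + 1/(jωL)
Y = (0.000917 − j0.000947) S
|Y| = 0.00132 S → |Z| = 1/|Y| = 758 Ω, ∠Z = −∠Y = 45.9°
cos φ = cos(45.9°) = 0.696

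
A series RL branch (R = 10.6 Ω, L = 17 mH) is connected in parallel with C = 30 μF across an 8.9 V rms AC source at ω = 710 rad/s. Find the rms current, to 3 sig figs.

430 mA

X_L = ωL = 12.1 Ω
X_C = 1/(ωC) = 46.9 Ω
Branch 1 (R+jX_L): Z₁ = 10.6 + j12.1 Ω, |Z₁| = 16.1 Ω
Branch 2 (−jX_C): Z₂ = −j46.9 Ω
Parallel: Z = Z₁Z₂/(Z₁+Z₂), |Z| = 20.7 Ω, ∠Z = 31.8°
I = V/|Z| = 8.9/20.7 = 430 mA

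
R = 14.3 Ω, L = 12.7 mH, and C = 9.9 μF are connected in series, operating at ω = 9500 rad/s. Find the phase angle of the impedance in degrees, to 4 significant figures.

82.59°

X_L = ωL = 120.6 Ω
X_C = 1/(ωC) = 10.63 Ω
Net reactance X = X_L − X_C = 110.0 Ω
Z = 14.30 + j110.0 Ω
|Z| = √(14.30² + 110.0²) = 110.9 Ω
∠Z = arctan(110.0/14.30) = 82.59°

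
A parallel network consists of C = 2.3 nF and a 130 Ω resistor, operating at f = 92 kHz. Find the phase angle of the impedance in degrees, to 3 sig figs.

-9.81°

ω = 2πf = 578100 rad/s
X_C = 1/(ωC) = 752 Ω
Parallel: admittances add. Y = 1/R + jωC
Y = (0.00769 + j0.00133) S
|Y| = 0.00781 S → |Z| = 1/|Y| = 128 Ω, ∠Z = −∠Y = -9.81°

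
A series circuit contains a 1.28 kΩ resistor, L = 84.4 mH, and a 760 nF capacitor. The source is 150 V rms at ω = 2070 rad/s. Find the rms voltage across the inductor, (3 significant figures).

X_L = ωL = 175 Ω
X_C = 1/(ωC) = 636 Ω
Net reactance X = X_L − X_C = -461 Ω
Z = 1280 − j461 Ω
|Z| = √(1280² + 461²) = 1360 Ω
I = V/|Z| = 110 mA
V_L = I·|Z_L| = 0.110 × 175 = 19.3 V

19.3 V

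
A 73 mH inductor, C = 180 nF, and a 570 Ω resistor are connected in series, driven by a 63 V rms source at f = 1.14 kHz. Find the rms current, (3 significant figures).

101 mA

ω = 2πf = 7163 rad/s
X_L = ωL = 523 Ω
X_C = 1/(ωC) = 776 Ω
Net reactance X = X_L − X_C = -253 Ω
Z = 570 − j253 Ω
|Z| = √(570² + 253²) = 624 Ω
I = V/|Z| = 63/624 = 101 mA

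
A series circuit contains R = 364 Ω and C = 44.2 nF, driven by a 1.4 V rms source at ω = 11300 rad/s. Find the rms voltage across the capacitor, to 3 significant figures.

X_C = 1/(ωC) = 2000 Ω
Z = 364 − j2000 Ω
|Z| = √(364² + 2000²) = 2030 Ω
I = V/|Z| = 688 μA
V_C = I·|Z_C| = 0.000688 × 2000 = 1.38 V

1.38 V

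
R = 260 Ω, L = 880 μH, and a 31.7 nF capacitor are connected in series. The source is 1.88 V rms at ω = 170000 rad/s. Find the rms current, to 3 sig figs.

7.16 mA

X_L = ωL = 150 Ω
X_C = 1/(ωC) = 186 Ω
Net reactance X = X_L − X_C = -36.0 Ω
Z = 260 − j36.0 Ω
|Z| = √(260² + 36.0²) = 262 Ω
I = V/|Z| = 1.88/262 = 7.16 mA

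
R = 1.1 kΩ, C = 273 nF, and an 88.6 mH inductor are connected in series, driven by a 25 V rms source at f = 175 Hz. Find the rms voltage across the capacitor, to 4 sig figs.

ω = 2πf = 1100 rad/s
X_L = ωL = 97.42 Ω
X_C = 1/(ωC) = 3331 Ω
Net reactance X = X_L − X_C = -3234 Ω
Z = 1100 − j3234 Ω
|Z| = √(1100² + 3234²) = 3416 Ω
I = V/|Z| = 7.319 mA
V_C = I·|Z_C| = 0.007319 × 3331 = 24.38 V

24.38 V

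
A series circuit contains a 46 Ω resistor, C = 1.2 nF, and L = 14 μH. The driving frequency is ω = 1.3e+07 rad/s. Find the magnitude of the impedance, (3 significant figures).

127 Ω

X_L = ωL = 182 Ω
X_C = 1/(ωC) = 64.1 Ω
Net reactance X = X_L − X_C = 118 Ω
Z = 46.0 + j118 Ω
|Z| = √(46.0² + 118²) = 127 Ω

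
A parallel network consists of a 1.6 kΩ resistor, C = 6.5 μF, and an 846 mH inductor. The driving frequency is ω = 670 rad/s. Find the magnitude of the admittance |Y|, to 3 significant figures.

X_L = ωL = 567 Ω
X_C = 1/(ωC) = 230 Ω
Parallel: admittances add. Y = 1/R + 1/(jωL) + jωC
Y = (0.000625 + j0.00259) S
|Y| = 0.00267 S → |Z| = 1/|Y| = 375 Ω, ∠Z = −∠Y = -76.4°

2.67 mS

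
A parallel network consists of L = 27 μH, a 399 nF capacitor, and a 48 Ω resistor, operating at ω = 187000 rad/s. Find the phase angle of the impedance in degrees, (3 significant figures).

80.4°

X_L = ωL = 5.05 Ω
X_C = 1/(ωC) = 13.4 Ω
Parallel: admittances add. Y = 1/R + 1/(jωL) + jωC
Y = (0.0208 − j0.123) S
|Y| = 0.125 S → |Z| = 1/|Y| = 7.99 Ω, ∠Z = −∠Y = 80.4°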